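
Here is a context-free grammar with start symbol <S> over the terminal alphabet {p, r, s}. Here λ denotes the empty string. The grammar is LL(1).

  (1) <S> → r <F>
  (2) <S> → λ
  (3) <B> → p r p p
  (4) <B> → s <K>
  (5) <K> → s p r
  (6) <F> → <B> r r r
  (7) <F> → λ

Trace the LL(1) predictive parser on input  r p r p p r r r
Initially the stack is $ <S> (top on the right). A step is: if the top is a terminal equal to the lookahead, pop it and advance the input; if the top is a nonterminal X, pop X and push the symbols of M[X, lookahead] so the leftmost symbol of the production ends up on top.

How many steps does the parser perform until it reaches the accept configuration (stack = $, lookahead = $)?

11

step 1: stack=$ <S>  input=r p r p p r r r $  — expand <S> → r <F>
step 2: stack=$ <F> r  input=r p r p p r r r $  — match r
step 3: stack=$ <F>  input=p r p p r r r $  — expand <F> → <B> r r r
step 4: stack=$ r r r <B>  input=p r p p r r r $  — expand <B> → p r p p
step 5: stack=$ r r r p p r p  input=p r p p r r r $  — match p
step 6: stack=$ r r r p p r  input=r p p r r r $  — match r
step 7: stack=$ r r r p p  input=p p r r r $  — match p
step 8: stack=$ r r r p  input=p r r r $  — match p
step 9: stack=$ r r r  input=r r r $  — match r
step 10: stack=$ r r  input=r r $  — match r
step 11: stack=$ r  input=r $  — match r
Accept reached after 11 steps.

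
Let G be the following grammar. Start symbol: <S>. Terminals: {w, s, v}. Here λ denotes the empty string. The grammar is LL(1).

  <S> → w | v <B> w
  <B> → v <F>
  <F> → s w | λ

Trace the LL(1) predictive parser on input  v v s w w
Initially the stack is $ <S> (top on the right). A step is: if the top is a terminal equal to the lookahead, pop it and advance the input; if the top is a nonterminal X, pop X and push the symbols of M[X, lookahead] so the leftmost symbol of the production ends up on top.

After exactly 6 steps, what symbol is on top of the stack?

     Stack      Input        Action
  1  $ <S>      v v s w w $  expand <S> → v <B> w
  2  $ w <B> v  v v s w w $  match v
  3  $ w <B>    v s w w $    expand <B> → v <F>
  4  $ w <F> v  v s w w $    match v
  5  $ w <F>    s w w $      expand <F> → s w
  6  $ w w s    s w w $      match s
Stack after step 6: $ w w (top = w).

w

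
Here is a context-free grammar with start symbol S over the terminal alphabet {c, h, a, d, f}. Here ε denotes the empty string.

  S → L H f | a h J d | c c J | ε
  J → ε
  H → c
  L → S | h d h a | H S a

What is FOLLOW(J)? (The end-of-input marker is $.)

FIRST(J): from J→ε we get {ε}. So FIRST(J) = {ε}.
FIRST(H): from H→c we get {c}. So FIRST(H) = {c}.
FIRST(S): from S→L H f we get {a, c, h}; from S→a h J d we get {a}; from S→c c J we get {c}; from S→ε we get {ε}. So FIRST(S) = {ε, a, c, h}.
FIRST(L): from L→S we get {ε, a, c, h}; from L→h d h a we get {h}; from L→H S a we get {c}. So FIRST(L) = {ε, a, c, h}.
FOLLOW(S) includes $ since S is the start symbol.
FOLLOW(H): in S→L H f, H is followed by f with FIRST {f}; in L→H S a, H is followed by S a with FIRST {a, c, h}. Thus FOLLOW(H) = {a, c, f, h}.
FOLLOW(L): in S→L H f, L is followed by H f with FIRST {c}. Thus FOLLOW(L) = {c}.
FOLLOW(S): in L→S, the suffix after S is empty, so FOLLOW(S) ⊇ FOLLOW(L) = {c}; in L→H S a, S is followed by a with FIRST {a}. Thus FOLLOW(S) = {$, a, c}.
FOLLOW(J): in S→a h J d, J is followed by d with FIRST {d}; in S→c c J, the suffix after J is empty, so FOLLOW(J) ⊇ FOLLOW(S) = {$, a, c}. Thus FOLLOW(J) = {$, a, c, d}.

{$, a, c, d}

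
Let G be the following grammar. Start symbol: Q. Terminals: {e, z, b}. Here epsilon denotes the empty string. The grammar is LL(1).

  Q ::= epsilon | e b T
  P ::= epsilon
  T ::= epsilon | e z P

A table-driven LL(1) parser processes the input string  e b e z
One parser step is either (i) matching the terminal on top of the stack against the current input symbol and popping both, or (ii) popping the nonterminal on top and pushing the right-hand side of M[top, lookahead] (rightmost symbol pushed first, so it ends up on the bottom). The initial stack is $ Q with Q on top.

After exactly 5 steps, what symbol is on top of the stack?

step 1: stack=$ Q  input=e b e z $  — expand Q ::= e b T
step 2: stack=$ T b e  input=e b e z $  — match e
step 3: stack=$ T b  input=b e z $  — match b
step 4: stack=$ T  input=e z $  — expand T ::= e z P
step 5: stack=$ P z e  input=e z $  — match e
Stack after step 5: $ P z (top = z).

z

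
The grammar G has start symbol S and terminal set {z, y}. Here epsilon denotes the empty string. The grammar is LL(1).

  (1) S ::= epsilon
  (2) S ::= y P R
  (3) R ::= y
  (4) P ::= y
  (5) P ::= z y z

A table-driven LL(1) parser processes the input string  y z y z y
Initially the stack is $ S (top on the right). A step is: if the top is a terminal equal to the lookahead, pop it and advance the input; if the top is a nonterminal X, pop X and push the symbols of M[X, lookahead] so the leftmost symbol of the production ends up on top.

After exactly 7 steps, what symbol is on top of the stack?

step 1: stack=$ S  input=y z y z y $  — expand S ::= y P R
step 2: stack=$ R P y  input=y z y z y $  — match y
step 3: stack=$ R P  input=z y z y $  — expand P ::= z y z
step 4: stack=$ R z y z  input=z y z y $  — match z
step 5: stack=$ R z y  input=y z y $  — match y
step 6: stack=$ R z  input=z y $  — match z
step 7: stack=$ R  input=y $  — expand R ::= y
Stack after step 7: $ y (top = y).

y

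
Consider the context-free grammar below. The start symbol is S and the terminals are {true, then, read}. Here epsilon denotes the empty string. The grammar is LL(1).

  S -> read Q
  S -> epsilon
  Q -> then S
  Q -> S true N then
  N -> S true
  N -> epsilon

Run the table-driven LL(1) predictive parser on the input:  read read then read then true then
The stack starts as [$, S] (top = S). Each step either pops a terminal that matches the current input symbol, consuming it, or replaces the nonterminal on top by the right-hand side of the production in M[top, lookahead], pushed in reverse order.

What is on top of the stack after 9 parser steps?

Q

     Stack                 Input                                 Action
  1  $ S                   read read then read then true then $  expand S -> read Q
  2  $ Q read              read read then read then true then $  match read
  3  $ Q                   read then read then true then $       expand Q -> S true N then
  4  $ then N true S       read then read then true then $       expand S -> read Q
  5  $ then N true Q read  read then read then true then $       match read
  6  $ then N true Q       then read then true then $            expand Q -> then S
  7  $ then N true S then  then read then true then $            match then
  8  $ then N true S       read then true then $                 expand S -> read Q
  9  $ then N true Q read  read then true then $                 match read
Stack after step 9: $ then N true Q (top = Q).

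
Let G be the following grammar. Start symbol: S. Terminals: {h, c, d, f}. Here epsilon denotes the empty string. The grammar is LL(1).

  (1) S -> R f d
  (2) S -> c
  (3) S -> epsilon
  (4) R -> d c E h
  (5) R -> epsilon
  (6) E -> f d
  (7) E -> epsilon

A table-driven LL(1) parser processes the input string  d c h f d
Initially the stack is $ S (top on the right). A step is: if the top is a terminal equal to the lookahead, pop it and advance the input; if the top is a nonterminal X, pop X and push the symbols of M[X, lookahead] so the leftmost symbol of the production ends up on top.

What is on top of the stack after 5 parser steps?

h

step 1: stack=$ S  input=d c h f d $  — expand S -> R f d
step 2: stack=$ d f R  input=d c h f d $  — expand R -> d c E h
step 3: stack=$ d f h E c d  input=d c h f d $  — match d
step 4: stack=$ d f h E c  input=c h f d $  — match c
step 5: stack=$ d f h E  input=h f d $  — expand E -> epsilon
Stack after step 5: $ d f h (top = h).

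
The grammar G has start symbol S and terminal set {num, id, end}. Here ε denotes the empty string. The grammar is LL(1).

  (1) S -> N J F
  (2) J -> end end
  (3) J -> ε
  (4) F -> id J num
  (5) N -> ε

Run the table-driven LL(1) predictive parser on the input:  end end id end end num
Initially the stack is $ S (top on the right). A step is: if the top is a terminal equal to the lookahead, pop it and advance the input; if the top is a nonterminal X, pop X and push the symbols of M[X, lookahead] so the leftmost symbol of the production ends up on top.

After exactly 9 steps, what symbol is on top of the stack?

end

     Stack          Input                     Action
  1  $ S            end end id end end num $  expand S -> N J F
  2  $ F J N        end end id end end num $  expand N -> ε
  3  $ F J          end end id end end num $  expand J -> end end
  4  $ F end end    end end id end end num $  match end
  5  $ F end        end id end end num $      match end
  6  $ F            id end end num $          expand F -> id J num
  7  $ num J id     id end end num $          match id
  8  $ num J        end end num $             expand J -> end end
  9  $ num end end  end end num $             match end
Stack after step 9: $ num end (top = end).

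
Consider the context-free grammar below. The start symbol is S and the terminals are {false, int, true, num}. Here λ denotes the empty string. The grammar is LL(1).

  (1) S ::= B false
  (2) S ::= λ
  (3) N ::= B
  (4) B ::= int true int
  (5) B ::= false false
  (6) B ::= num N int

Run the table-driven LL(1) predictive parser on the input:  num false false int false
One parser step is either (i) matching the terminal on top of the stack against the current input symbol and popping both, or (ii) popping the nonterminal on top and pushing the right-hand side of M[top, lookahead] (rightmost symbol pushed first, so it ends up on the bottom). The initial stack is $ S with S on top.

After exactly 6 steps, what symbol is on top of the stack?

false

     Stack                    Input                        Action
  1  $ S                      num false false int false $  expand S ::= B false
  2  $ false B                num false false int false $  expand B ::= num N int
  3  $ false int N num        num false false int false $  match num
  4  $ false int N            false false int false $      expand N ::= B
  5  $ false int B            false false int false $      expand B ::= false false
  6  $ false int false false  false false int false $      match false
Stack after step 6: $ false int false (top = false).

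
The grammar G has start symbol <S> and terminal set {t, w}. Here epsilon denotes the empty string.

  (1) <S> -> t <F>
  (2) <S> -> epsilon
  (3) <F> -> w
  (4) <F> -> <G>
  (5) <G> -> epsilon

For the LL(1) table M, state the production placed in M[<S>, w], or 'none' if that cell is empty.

none

FIRST(<S>): from <S>->t <F> we get {t}; from <S>->epsilon we get {epsilon}. So FIRST(<S>) = {epsilon, t}.
FIRST(<G>): from <G>->epsilon we get {epsilon}. So FIRST(<G>) = {epsilon}.
FIRST(<F>): from <F>->w we get {w}; from <F>-><G> we get {epsilon}. So FIRST(<F>) = {epsilon, w}.
FOLLOW(<S>) includes $ since <S> is the start symbol.
FOLLOW(<S>): <S> appears on no right-hand side. Thus FOLLOW(<S>) = {$}.
For <S> -> t <F>: FIRST(t <F>) = {t}, so it goes in M[<S>, t] for t ∈ {t}.
For <S> -> epsilon: FIRST(epsilon) = {epsilon}, so it goes in M[<S>, t] for t ∈ {}; since epsilon ∈ FIRST, also for every t ∈ FOLLOW(<S>) = {$}.
None of these place a production in M[<S>, w].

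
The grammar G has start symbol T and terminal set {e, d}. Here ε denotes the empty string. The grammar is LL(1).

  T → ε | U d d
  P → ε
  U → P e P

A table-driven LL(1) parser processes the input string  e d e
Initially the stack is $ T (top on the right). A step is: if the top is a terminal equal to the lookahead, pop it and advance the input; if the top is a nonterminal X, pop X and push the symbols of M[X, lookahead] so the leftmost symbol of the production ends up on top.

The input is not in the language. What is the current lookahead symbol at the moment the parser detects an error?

e

step 1: stack=$ T  input=e d e $  — expand T → U d d
step 2: stack=$ d d U  input=e d e $  — expand U → P e P
step 3: stack=$ d d P e P  input=e d e $  — expand P → ε
step 4: stack=$ d d P e  input=e d e $  — match e
step 5: stack=$ d d P  input=d e $  — expand P → ε
step 6: stack=$ d d  input=d e $  — match d
step 7: stack=$ d  input=e $  — error: top is terminal d but lookahead is e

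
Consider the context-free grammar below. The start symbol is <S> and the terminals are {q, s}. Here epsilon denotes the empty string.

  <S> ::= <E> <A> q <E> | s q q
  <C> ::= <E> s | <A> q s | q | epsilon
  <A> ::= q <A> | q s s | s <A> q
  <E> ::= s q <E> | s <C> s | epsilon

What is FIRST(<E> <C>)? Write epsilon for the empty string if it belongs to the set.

{epsilon, q, s}

FIRST(<A>): from <A>::=q <A> we get {q}; from <A>::=q s s we get {q}; from <A>::=s <A> q we get {s}. So FIRST(<A>) = {q, s}.
FIRST(<E>): from <E>::=s q <E> we get {s}; from <E>::=s <C> s we get {s}; from <E>::=epsilon we get {epsilon}. So FIRST(<E>) = {epsilon, s}.
FIRST(<S>): from <S>::=<E> <A> q <E> we get {q, s}; from <S>::=s q q we get {s}. So FIRST(<S>) = {q, s}.
FIRST(<C>): from <C>::=<E> s we get {s}; from <C>::=<A> q s we get {q, s}; from <C>::=q we get {q}; from <C>::=epsilon we get {epsilon}. So FIRST(<C>) = {epsilon, q, s}.
FIRST(<E> <C>): take FIRST of each symbol in turn, carrying on past any symbol whose FIRST contains epsilon; result {epsilon, q, s}.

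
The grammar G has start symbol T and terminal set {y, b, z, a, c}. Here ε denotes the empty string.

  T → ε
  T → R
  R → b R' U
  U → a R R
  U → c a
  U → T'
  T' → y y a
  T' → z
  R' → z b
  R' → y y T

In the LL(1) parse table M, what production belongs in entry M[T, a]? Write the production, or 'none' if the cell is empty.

FIRST(R): from R→b R' U we get {b}. So FIRST(R) = {b}.
FIRST(T'): from T'→y y a we get {y}; from T'→z we get {z}. So FIRST(T') = {y, z}.
FIRST(R'): from R'→z b we get {z}; from R'→y y T we get {y}. So FIRST(R') = {y, z}.
FIRST(T): from T→ε we get {ε}; from T→R we get {b}. So FIRST(T) = {ε, b}.
FIRST(U): from U→a R R we get {a}; from U→c a we get {c}; from U→T' we get {y, z}. So FIRST(U) = {a, c, y, z}.
FOLLOW(T) includes $ since T is the start symbol.
FOLLOW(R'): in R→b R' U, R' is followed by U with FIRST {a, c, y, z}. Thus FOLLOW(R') = {a, c, y, z}.
FOLLOW(T): in R'→y y T, the suffix after T is empty, so FOLLOW(T) ⊇ FOLLOW(R') = {a, c, y, z}. Thus FOLLOW(T) = {$, a, c, y, z}.
For T → ε: FIRST(ε) = {ε}, so it goes in M[T, t] for t ∈ {}; since ε ∈ FIRST, also for every t ∈ FOLLOW(T) = {$, a, c, y, z}.
For T → R: FIRST(R) = {b}, so it goes in M[T, t] for t ∈ {b}.

T → ε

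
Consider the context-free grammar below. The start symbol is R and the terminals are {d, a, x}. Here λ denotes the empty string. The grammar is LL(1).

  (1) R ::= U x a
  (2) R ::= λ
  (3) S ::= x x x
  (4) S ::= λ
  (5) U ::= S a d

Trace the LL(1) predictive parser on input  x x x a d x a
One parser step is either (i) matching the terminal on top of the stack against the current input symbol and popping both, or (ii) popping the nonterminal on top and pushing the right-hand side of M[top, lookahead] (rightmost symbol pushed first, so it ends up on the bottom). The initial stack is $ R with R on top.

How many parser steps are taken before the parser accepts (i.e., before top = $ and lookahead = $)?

      Stack            Input            Action
   1  $ R              x x x a d x a $  expand R ::= U x a
   2  $ a x U          x x x a d x a $  expand U ::= S a d
   3  $ a x d a S      x x x a d x a $  expand S ::= x x x
   4  $ a x d a x x x  x x x a d x a $  match x
   5  $ a x d a x x    x x a d x a $    match x
   6  $ a x d a x      x a d x a $      match x
   7  $ a x d a        a d x a $        match a
   8  $ a x d          d x a $          match d
   9  $ a x            x a $            match x
  10  $ a              a $              match a
Accept reached after 10 steps.

10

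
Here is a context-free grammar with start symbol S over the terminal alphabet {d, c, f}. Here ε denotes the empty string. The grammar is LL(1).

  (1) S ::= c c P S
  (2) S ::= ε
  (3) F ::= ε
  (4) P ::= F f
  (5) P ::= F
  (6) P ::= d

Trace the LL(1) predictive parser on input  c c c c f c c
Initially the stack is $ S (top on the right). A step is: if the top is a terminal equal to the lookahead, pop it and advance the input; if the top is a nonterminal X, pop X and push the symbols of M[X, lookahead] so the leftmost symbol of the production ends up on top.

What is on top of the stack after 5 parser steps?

     Stack      Input            Action
  1  $ S        c c c c f c c $  expand S ::= c c P S
  2  $ S P c c  c c c c f c c $  match c
  3  $ S P c    c c c f c c $    match c
  4  $ S P      c c f c c $      expand P ::= F
  5  $ S F      c c f c c $      expand F ::= ε
Stack after step 5: $ S (top = S).

S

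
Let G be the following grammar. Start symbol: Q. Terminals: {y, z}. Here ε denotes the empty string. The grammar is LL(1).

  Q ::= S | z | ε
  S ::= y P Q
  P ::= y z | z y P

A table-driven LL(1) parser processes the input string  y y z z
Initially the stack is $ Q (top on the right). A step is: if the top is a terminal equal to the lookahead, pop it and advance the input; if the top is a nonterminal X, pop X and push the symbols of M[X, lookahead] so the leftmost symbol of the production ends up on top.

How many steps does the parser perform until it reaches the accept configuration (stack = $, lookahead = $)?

8

step 1: stack=$ Q  input=y y z z $  — expand Q ::= S
step 2: stack=$ S  input=y y z z $  — expand S ::= y P Q
step 3: stack=$ Q P y  input=y y z z $  — match y
step 4: stack=$ Q P  input=y z z $  — expand P ::= y z
step 5: stack=$ Q z y  input=y z z $  — match y
step 6: stack=$ Q z  input=z z $  — match z
step 7: stack=$ Q  input=z $  — expand Q ::= z
step 8: stack=$ z  input=z $  — match z
Accept reached after 8 steps.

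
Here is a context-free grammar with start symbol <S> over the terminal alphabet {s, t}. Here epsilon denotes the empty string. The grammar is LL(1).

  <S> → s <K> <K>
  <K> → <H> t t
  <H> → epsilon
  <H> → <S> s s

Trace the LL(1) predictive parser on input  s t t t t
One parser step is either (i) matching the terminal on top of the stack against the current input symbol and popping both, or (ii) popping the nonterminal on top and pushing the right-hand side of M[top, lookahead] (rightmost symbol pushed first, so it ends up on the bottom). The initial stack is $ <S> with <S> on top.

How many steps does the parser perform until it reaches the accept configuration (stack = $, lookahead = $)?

10

      Stack          Input        Action
   1  $ <S>          s t t t t $  expand <S> → s <K> <K>
   2  $ <K> <K> s    s t t t t $  match s
   3  $ <K> <K>      t t t t $    expand <K> → <H> t t
   4  $ <K> t t <H>  t t t t $    expand <H> → epsilon
   5  $ <K> t t      t t t t $    match t
   6  $ <K> t        t t t $      match t
   7  $ <K>          t t $        expand <K> → <H> t t
   8  $ t t <H>      t t $        expand <H> → epsilon
   9  $ t t          t t $        match t
  10  $ t            t $          match t
Accept reached after 10 steps.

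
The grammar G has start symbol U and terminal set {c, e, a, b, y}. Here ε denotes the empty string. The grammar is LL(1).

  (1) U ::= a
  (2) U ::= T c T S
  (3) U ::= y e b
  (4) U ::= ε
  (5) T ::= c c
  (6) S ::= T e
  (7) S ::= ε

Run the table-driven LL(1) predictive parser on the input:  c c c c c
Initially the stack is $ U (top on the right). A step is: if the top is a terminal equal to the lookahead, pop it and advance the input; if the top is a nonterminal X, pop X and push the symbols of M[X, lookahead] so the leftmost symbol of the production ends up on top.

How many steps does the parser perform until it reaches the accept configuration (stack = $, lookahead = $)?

step 1: stack=$ U  input=c c c c c $  — expand U ::= T c T S
step 2: stack=$ S T c T  input=c c c c c $  — expand T ::= c c
step 3: stack=$ S T c c c  input=c c c c c $  — match c
step 4: stack=$ S T c c  input=c c c c $  — match c
step 5: stack=$ S T c  input=c c c $  — match c
step 6: stack=$ S T  input=c c $  — expand T ::= c c
step 7: stack=$ S c c  input=c c $  — match c
step 8: stack=$ S c  input=c $  — match c
step 9: stack=$ S  input=$  — expand S ::= ε
Accept reached after 9 steps.

9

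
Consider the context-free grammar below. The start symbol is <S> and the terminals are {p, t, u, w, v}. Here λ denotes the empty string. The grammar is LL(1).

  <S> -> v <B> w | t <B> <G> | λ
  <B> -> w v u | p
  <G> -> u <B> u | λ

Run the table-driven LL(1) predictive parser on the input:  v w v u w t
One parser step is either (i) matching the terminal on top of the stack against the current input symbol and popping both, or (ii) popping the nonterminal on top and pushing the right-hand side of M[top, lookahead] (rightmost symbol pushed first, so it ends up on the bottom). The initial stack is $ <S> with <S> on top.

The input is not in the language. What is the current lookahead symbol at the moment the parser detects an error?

     Stack      Input          Action
  1  $ <S>      v w v u w t $  expand <S> -> v <B> w
  2  $ w <B> v  v w v u w t $  match v
  3  $ w <B>    w v u w t $    expand <B> -> w v u
  4  $ w u v w  w v u w t $    match w
  5  $ w u v    v u w t $      match v
  6  $ w u      u w t $        match u
  7  $ w        w t $          match w
  8  $          t $            error: stack empty but input remains

t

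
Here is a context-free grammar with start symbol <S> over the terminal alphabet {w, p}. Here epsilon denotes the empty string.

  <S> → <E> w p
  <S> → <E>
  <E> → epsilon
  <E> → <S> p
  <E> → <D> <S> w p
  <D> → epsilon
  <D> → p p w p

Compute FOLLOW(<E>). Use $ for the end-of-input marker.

{$, p, w}

FIRST(<D>) = {epsilon, p}
FIRST(<S>) = {epsilon, p, w}  (via <E> w p, <E>)
FIRST(<E>) = {epsilon, p, w}  (via <S> p, <D> <S> w p)
FOLLOW(<S>) includes $ since <S> is the start symbol.
FOLLOW(<S>): in <E>→<S> p, <S> is followed by p with FIRST {p}; in <E>→<D> <S> w p, <S> is followed by w p with FIRST {w}. Thus FOLLOW(<S>) = {$, p, w}.
FOLLOW(<E>): in <S>→<E> w p, <E> is followed by w p with FIRST {w}; in <S>→<E>, the suffix after <E> is empty, so FOLLOW(<E>) ⊇ FOLLOW(<S>) = {$, p, w}. Thus FOLLOW(<E>) = {$, p, w}.
FOLLOW(<D>): in <E>→<D> <S> w p, <D> is followed by <S> w p with FIRST {p, w}. Thus FOLLOW(<D>) = {p, w}.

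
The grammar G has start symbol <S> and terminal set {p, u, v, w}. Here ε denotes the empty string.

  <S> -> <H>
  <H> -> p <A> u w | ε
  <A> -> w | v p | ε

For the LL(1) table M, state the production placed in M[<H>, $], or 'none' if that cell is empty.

<H> -> ε

FIRST(<H>): from <H>->p <A> u w we get {p}; from <H>->ε we get {ε}. So FIRST(<H>) = {ε, p}.
FIRST(<A>): from <A>->w we get {w}; from <A>->v p we get {v}; from <A>->ε we get {ε}. So FIRST(<A>) = {ε, v, w}.
FIRST(<S>): from <S>-><H> we get {ε, p}. So FIRST(<S>) = {ε, p}.
FOLLOW(<S>) includes $ since <S> is the start symbol.
FOLLOW(<S>): <S> appears on no right-hand side. Thus FOLLOW(<S>) = {$}.
FOLLOW(<H>): in <S>-><H>, the suffix after <H> is empty, so FOLLOW(<H>) ⊇ FOLLOW(<S>) = {$}. Thus FOLLOW(<H>) = {$}.
For <H> -> p <A> u w: FIRST(p <A> u w) = {p}, so it goes in M[<H>, t] for t ∈ {p}.
For <H> -> ε: FIRST(ε) = {ε}, so it goes in M[<H>, t] for t ∈ {}; since ε ∈ FIRST, also for every t ∈ FOLLOW(<H>) = {$}.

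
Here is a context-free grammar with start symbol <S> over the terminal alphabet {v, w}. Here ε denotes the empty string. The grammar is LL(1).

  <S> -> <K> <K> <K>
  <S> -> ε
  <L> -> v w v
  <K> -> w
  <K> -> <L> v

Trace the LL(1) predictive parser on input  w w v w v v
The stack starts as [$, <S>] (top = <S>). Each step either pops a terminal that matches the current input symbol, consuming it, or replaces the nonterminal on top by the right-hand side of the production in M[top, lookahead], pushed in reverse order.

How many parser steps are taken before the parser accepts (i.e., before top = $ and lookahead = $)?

step 1: stack=$ <S>  input=w w v w v v $  — expand <S> -> <K> <K> <K>
step 2: stack=$ <K> <K> <K>  input=w w v w v v $  — expand <K> -> w
step 3: stack=$ <K> <K> w  input=w w v w v v $  — match w
step 4: stack=$ <K> <K>  input=w v w v v $  — expand <K> -> w
step 5: stack=$ <K> w  input=w v w v v $  — match w
step 6: stack=$ <K>  input=v w v v $  — expand <K> -> <L> v
step 7: stack=$ v <L>  input=v w v v $  — expand <L> -> v w v
step 8: stack=$ v v w v  input=v w v v $  — match v
step 9: stack=$ v v w  input=w v v $  — match w
step 10: stack=$ v v  input=v v $  — match v
step 11: stack=$ v  input=v $  — match v
Accept reached after 11 steps.

11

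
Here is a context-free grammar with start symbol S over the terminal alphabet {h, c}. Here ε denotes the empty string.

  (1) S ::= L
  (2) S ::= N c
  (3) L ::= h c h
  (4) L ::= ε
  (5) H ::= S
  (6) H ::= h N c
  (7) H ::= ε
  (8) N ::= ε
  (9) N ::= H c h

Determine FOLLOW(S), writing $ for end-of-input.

{$, c}

FIRST(L): from L::=h c h we get {h}; from L::=ε we get {ε}. So FIRST(L) = {ε, h}.
FIRST(S): from S::=L we get {ε, h}; from S::=N c we get {c, h}. So FIRST(S) = {ε, c, h}.
FIRST(H): from H::=S we get {ε, c, h}; from H::=h N c we get {h}; from H::=ε we get {ε}. So FIRST(H) = {ε, c, h}.
FIRST(N): from N::=ε we get {ε}; from N::=H c h we get {c, h}. So FIRST(N) = {ε, c, h}.
FOLLOW(S) includes $ since S is the start symbol.
FOLLOW(H): in N::=H c h, H is followed by c h with FIRST {c}. Thus FOLLOW(H) = {c}.
FOLLOW(S): in H::=S, the suffix after S is empty, so FOLLOW(S) ⊇ FOLLOW(H) = {c}. Thus FOLLOW(S) = {$, c}.
FOLLOW(L): in S::=L, the suffix after L is empty, so FOLLOW(L) ⊇ FOLLOW(S) = {$, c}. Thus FOLLOW(L) = {$, c}.
FOLLOW(N): in S::=N c, N is followed by c with FIRST {c}; in H::=h N c, N is followed by c with FIRST {c}. Thus FOLLOW(N) = {c}.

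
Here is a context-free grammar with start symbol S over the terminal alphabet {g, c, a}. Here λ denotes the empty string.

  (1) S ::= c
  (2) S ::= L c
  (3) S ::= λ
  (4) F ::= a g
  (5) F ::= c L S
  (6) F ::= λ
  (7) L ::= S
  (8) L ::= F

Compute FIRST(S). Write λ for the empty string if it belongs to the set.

{λ, a, c}

FIRST(F): from F::=a g we get {a}; from F::=c L S we get {c}; from F::=λ we get {λ}. So FIRST(F) = {λ, a, c}.
FIRST(S): from S::=c we get {c}; from S::=L c we get {a, c}; from S::=λ we get {λ}. So FIRST(S) = {λ, a, c}.
FIRST(L): from L::=S we get {λ, a, c}; from L::=F we get {λ, a, c}. So FIRST(L) = {λ, a, c}.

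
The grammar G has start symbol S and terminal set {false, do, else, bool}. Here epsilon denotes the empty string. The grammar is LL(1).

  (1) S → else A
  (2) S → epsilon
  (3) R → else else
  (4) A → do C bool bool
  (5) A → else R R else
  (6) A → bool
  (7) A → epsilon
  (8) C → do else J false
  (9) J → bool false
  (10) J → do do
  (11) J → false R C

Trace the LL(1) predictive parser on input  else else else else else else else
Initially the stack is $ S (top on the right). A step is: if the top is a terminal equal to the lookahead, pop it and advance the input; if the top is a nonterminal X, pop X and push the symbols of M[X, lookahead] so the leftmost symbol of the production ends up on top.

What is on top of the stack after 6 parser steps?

else

step 1: stack=$ S  input=else else else else else else else $  — expand S → else A
step 2: stack=$ A else  input=else else else else else else else $  — match else
step 3: stack=$ A  input=else else else else else else $  — expand A → else R R else
step 4: stack=$ else R R else  input=else else else else else else $  — match else
step 5: stack=$ else R R  input=else else else else else $  — expand R → else else
step 6: stack=$ else R else else  input=else else else else else $  — match else
Stack after step 6: $ else R else (top = else).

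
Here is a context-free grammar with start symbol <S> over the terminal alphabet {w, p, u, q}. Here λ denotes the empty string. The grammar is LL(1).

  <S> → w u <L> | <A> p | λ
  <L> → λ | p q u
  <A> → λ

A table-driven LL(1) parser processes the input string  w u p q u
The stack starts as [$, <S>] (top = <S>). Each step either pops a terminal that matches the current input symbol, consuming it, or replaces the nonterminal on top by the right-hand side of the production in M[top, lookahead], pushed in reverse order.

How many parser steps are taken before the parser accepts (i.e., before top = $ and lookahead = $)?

step 1: stack=$ <S>  input=w u p q u $  — expand <S> → w u <L>
step 2: stack=$ <L> u w  input=w u p q u $  — match w
step 3: stack=$ <L> u  input=u p q u $  — match u
step 4: stack=$ <L>  input=p q u $  — expand <L> → p q u
step 5: stack=$ u q p  input=p q u $  — match p
step 6: stack=$ u q  input=q u $  — match q
step 7: stack=$ u  input=u $  — match u
Accept reached after 7 steps.

7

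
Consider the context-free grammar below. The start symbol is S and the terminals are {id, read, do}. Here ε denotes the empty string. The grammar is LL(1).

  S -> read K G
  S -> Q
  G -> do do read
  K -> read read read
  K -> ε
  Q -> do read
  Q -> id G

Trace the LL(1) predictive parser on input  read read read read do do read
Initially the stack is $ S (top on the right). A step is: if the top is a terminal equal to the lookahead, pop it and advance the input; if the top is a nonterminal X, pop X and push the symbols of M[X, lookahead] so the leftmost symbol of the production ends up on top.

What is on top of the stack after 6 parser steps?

G

     Stack               Input                             Action
  1  $ S                 read read read read do do read $  expand S -> read K G
  2  $ G K read          read read read read do do read $  match read
  3  $ G K               read read read do do read $       expand K -> read read read
  4  $ G read read read  read read read do do read $       match read
  5  $ G read read       read read do do read $            match read
  6  $ G read            read do do read $                 match read
Stack after step 6: $ G (top = G).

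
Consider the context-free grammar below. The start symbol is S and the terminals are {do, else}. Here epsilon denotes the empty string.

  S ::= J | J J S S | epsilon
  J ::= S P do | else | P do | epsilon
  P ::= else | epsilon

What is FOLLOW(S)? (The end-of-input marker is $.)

{$, do, else}

FIRST(P): from P::=else we get {else}; from P::=epsilon we get {epsilon}. So FIRST(P) = {epsilon, else}.
FIRST(S): from S::=J we get {epsilon, do, else}; from S::=J J S S we get {epsilon, do, else}; from S::=epsilon we get {epsilon}. So FIRST(S) = {epsilon, do, else}.
FIRST(J): from J::=S P do we get {do, else}; from J::=else we get {else}; from J::=P do we get {do, else}; from J::=epsilon we get {epsilon}. So FIRST(J) = {epsilon, do, else}.
FOLLOW(S) includes $ since S is the start symbol.
FOLLOW(S): in S::=J J S S (occurrence 1), S is followed by S with FIRST {epsilon, do, else}; in S::=J J S S (occurrence 1), the suffix after S is nullable (adds nothing new); in S::=J J S S (occurrence 2), the suffix after S is empty (adds nothing new); in J::=S P do, S is followed by P do with FIRST {do, else}. Thus FOLLOW(S) = {$, do, else}.
FOLLOW(J): in S::=J, the suffix after J is empty, so FOLLOW(J) ⊇ FOLLOW(S) = {$, do, else}; in S::=J J S S (occurrence 1), J is followed by J S S with FIRST {epsilon, do, else}; in S::=J J S S (occurrence 1), the suffix after J is nullable, so FOLLOW(J) ⊇ FOLLOW(S) = {$, do, else}; in S::=J J S S (occurrence 2), J is followed by S S with FIRST {epsilon, do, else}; in S::=J J S S (occurrence 2), the suffix after J is nullable, so FOLLOW(J) ⊇ FOLLOW(S) = {$, do, else}. Thus FOLLOW(J) = {$, do, else}.
FOLLOW(P): in J::=S P do, P is followed by do with FIRST {do}; in J::=P do, P is followed by do with FIRST {do}. Thus FOLLOW(P) = {do}.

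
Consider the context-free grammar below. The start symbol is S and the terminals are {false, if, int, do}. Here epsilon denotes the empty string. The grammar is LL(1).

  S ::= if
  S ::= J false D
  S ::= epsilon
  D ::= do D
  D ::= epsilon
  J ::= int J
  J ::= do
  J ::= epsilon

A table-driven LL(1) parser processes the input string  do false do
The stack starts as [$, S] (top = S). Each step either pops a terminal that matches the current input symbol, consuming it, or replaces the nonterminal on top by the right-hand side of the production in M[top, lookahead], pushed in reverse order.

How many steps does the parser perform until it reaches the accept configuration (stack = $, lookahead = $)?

7

step 1: stack=$ S  input=do false do $  — expand S ::= J false D
step 2: stack=$ D false J  input=do false do $  — expand J ::= do
step 3: stack=$ D false do  input=do false do $  — match do
step 4: stack=$ D false  input=false do $  — match false
step 5: stack=$ D  input=do $  — expand D ::= do D
step 6: stack=$ D do  input=do $  — match do
step 7: stack=$ D  input=$  — expand D ::= epsilon
Accept reached after 7 steps.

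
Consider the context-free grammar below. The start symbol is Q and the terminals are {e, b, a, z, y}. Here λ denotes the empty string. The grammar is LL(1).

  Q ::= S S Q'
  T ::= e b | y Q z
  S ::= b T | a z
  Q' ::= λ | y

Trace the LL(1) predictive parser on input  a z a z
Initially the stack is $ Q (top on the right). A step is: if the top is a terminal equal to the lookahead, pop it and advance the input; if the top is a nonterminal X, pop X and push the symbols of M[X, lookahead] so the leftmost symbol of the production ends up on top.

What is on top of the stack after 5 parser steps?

     Stack       Input      Action
  1  $ Q         a z a z $  expand Q ::= S S Q'
  2  $ Q' S S    a z a z $  expand S ::= a z
  3  $ Q' S z a  a z a z $  match a
  4  $ Q' S z    z a z $    match z
  5  $ Q' S      a z $      expand S ::= a z
Stack after step 5: $ Q' z a (top = a).

a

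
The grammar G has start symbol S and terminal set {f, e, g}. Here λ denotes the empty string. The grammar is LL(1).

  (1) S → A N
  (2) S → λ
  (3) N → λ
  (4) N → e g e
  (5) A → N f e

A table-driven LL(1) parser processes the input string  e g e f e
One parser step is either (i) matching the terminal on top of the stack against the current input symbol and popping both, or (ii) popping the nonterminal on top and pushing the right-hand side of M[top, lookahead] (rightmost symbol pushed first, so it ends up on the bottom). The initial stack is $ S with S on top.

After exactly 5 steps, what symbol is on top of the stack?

     Stack          Input        Action
  1  $ S            e g e f e $  expand S → A N
  2  $ N A          e g e f e $  expand A → N f e
  3  $ N e f N      e g e f e $  expand N → e g e
  4  $ N e f e g e  e g e f e $  match e
  5  $ N e f e g    g e f e $    match g
Stack after step 5: $ N e f e (top = e).

e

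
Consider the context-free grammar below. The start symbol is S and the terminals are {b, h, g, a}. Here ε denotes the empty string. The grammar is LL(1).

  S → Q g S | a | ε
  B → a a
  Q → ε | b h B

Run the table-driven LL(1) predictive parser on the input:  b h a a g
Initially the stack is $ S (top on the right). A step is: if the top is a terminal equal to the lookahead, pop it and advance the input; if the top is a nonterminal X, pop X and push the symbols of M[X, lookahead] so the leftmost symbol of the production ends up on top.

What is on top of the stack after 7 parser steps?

g

step 1: stack=$ S  input=b h a a g $  — expand S → Q g S
step 2: stack=$ S g Q  input=b h a a g $  — expand Q → b h B
step 3: stack=$ S g B h b  input=b h a a g $  — match b
step 4: stack=$ S g B h  input=h a a g $  — match h
step 5: stack=$ S g B  input=a a g $  — expand B → a a
step 6: stack=$ S g a a  input=a a g $  — match a
step 7: stack=$ S g a  input=a g $  — match a
Stack after step 7: $ S g (top = g).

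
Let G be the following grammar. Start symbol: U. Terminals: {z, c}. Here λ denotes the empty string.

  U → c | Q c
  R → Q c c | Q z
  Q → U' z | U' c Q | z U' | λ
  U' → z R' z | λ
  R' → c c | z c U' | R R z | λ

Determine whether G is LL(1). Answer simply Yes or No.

FIRST(U) = {c, z}
FIRST(R) = {c, z}
FIRST(Q) = {λ, c, z}
FIRST(U') = {λ, z}
FIRST(R') = {λ, c, z}
FOLLOW(U) = {$}
FOLLOW(R) = {c, z}
FOLLOW(Q) = {c, z}
FOLLOW(U') = {c, z}
FOLLOW(R') = {z}
Cell M[Q, c] receives both Q → U' c Q and Q → λ — the grammar is not LL(1).

No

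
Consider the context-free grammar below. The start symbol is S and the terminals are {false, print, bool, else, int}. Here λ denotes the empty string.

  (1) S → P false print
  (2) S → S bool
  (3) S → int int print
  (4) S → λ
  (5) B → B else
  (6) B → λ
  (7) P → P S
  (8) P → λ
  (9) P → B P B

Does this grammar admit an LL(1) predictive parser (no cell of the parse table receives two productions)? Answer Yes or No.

No

FIRST(S) = {λ, bool, else, false, int}
FIRST(B) = {λ, else}
FIRST(P) = {λ, bool, else, false, int}
FOLLOW(S) = {$, bool, else, false, int}
FOLLOW(B) = {bool, else, false, int}
FOLLOW(P) = {bool, else, false, int}
Cell M[B, else] receives both B → B else and B → λ — the grammar is not LL(1).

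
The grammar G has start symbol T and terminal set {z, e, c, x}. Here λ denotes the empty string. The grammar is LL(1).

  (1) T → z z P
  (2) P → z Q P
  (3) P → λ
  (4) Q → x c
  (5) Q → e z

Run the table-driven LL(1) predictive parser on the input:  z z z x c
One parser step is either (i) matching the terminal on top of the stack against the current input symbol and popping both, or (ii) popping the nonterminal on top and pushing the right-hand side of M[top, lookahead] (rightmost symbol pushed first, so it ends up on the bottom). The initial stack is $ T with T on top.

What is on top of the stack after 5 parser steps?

     Stack    Input        Action
  1  $ T      z z z x c $  expand T → z z P
  2  $ P z z  z z z x c $  match z
  3  $ P z    z z x c $    match z
  4  $ P      z x c $      expand P → z Q P
  5  $ P Q z  z x c $      match z
Stack after step 5: $ P Q (top = Q).

Q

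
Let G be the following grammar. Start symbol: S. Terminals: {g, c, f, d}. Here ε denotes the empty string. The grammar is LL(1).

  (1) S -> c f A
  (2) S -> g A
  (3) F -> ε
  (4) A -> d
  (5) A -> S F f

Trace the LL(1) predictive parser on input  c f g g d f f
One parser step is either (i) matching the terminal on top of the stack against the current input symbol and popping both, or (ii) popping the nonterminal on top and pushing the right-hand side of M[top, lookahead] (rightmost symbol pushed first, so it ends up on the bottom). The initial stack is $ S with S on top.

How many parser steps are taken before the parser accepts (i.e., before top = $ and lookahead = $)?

step 1: stack=$ S  input=c f g g d f f $  — expand S -> c f A
step 2: stack=$ A f c  input=c f g g d f f $  — match c
step 3: stack=$ A f  input=f g g d f f $  — match f
step 4: stack=$ A  input=g g d f f $  — expand A -> S F f
step 5: stack=$ f F S  input=g g d f f $  — expand S -> g A
step 6: stack=$ f F A g  input=g g d f f $  — match g
step 7: stack=$ f F A  input=g d f f $  — expand A -> S F f
step 8: stack=$ f F f F S  input=g d f f $  — expand S -> g A
step 9: stack=$ f F f F A g  input=g d f f $  — match g
step 10: stack=$ f F f F A  input=d f f $  — expand A -> d
step 11: stack=$ f F f F d  input=d f f $  — match d
step 12: stack=$ f F f F  input=f f $  — expand F -> ε
step 13: stack=$ f F f  input=f f $  — match f
step 14: stack=$ f F  input=f $  — expand F -> ε
step 15: stack=$ f  input=f $  — match f
Accept reached after 15 steps.

15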